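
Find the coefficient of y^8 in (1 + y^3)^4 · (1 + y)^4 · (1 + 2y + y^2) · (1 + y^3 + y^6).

195

(1 + y^3)^4 has coefficients 1,0,0,4,0,0,6,0,0 for degrees 0…8.
(1 + y)^4 has coefficients 1,4,6,4,1,0,0,0,0 for degrees 0…8.
Multiplying by (1 + 2y + y^2) gives running coefficients 1,6,15,20,15,6,1,0,0 for degrees 0…8.
Finally multiplying by (1 + y^3 + y^6), the product of all factors after the first has coefficients 1,6,15,21,21,21,22,21,21 for degrees 0…8.
[y^8] = 1·21 + 4·21 + 6·15 = 195.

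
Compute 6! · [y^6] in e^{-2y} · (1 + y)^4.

The EGF product rule gives c_6 = Σ_{k_1+k_2=6} C(6; k_1,k_2) · ∏ g_i(k_i), where e^{-2y} gives (-2)^k; (1+y)^4 gives the falling factorial (4)_k.
g_1(k) for k = 0…6: 1, -2, 4, -8, 16, -32, 64.
g_2(k) for k = 0…6: 1, 4, 12, 24, 24, 0, 0.
c_6 = Σ_k C(6,k)·g_1(k)·g_2(6−k) = 15·4·24 + 20·(-8)·24 + 15·16·12 + 6·(-32)·4 + 1·64·1 = 1440 − 3840 + 2880 − 768 + 64 = -224.

-224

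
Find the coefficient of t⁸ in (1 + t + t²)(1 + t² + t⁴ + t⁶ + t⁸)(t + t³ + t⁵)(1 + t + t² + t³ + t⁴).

(1 + t + t²) has coefficients 1,1,1 for degrees 0…2.
(1 + t² + t⁴ + t⁶ + t⁸) has coefficients 1,0,1,0,1,0,1,0,1 for degrees 0…8.
Multiplying by (t + t³ + t⁵) gives running coefficients 0,1,0,2,0,3,0,3,0 for degrees 0…8.
Finally multiplying by (1 + t + t² + t³ + t⁴), the product of all factors after the first has coefficients 0,1,1,3,3,6,5,8,6 for degrees 0…8.
[t⁸] = 1·6 + 1·8 + 1·5 = 19.

19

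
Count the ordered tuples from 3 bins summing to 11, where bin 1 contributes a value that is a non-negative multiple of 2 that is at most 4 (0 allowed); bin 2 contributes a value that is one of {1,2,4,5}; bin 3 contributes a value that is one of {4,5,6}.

The generating function for the choices is (1 + y² + y⁴)·(y + y² + y⁴ + y⁵)·(y⁴ + y⁵ + y⁶); the count is [y¹¹].
(1 + y² + y⁴) has coefficients 1,0,1,0,1 for degrees 0…4.
(y + y² + y⁴ + y⁵) has coefficients 0,1,1,0,1,1,0,0,0,0,0,0 for degrees 0…11.
Finally multiplying by (y⁴ + y⁵ + y⁶), the product of all factors after the first has coefficients 0,0,0,0,0,1,2,2,2,2,2,1 for degrees 0…11.
[y¹¹] = 1·1 + 1·2 + 1·2 = 5.

5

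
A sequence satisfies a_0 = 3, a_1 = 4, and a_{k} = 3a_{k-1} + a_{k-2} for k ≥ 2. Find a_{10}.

The ordinary generating function has denominator 1 - 3z - z^2.
Iterating the recurrence: a_0,…,a_{10} = 3, 4, 15, 49, 162, 535, 1767, 5836, 19275, 63661, 210258.

210258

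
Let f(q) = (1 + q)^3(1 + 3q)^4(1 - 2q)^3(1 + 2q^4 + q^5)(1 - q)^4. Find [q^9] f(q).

4885

(1 + q)^3 has coefficients 1,3,3,1 for degrees 0…3.
(1 + 3q)^4 has coefficients 1,12,54,108,81,0,0,0,0,0 for degrees 0…9.
Multiplying by (1 - 2q)^3 gives running coefficients 1,6,-6,-80,-15,378,108,-648,0,0 for degrees 0…9.
Multiplying by (1 + 2q^4 + q^5) gives running coefficients 1,6,-6,-80,-13,391,102,-814,-110,741 for degrees 0…9.
Finally multiplying by (1 - q)^4, the product of all factors after the first has coefficients 1,2,-24,-24,248,-7,-1226,1096,2181,-3720 for degrees 0…9.
[q^9] = 1·(-3720) + 3·2181 + 3·1096 + 1·(-1226) = 4885.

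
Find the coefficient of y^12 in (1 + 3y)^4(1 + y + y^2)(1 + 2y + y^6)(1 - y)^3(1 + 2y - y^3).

(1 + 3y)^4 has coefficients 1,12,54,108,81 for degrees 0…4.
(1 + y + y^2) has coefficients 1,1,1,0,0,0,0,0,0,0,0,0,0 for degrees 0…12.
Multiplying by (1 + 2y + y^6) gives running coefficients 1,3,3,2,0,0,1,1,1,0,0,0,0 for degrees 0…12.
Multiplying by (1 - y)^3 gives running coefficients 1,0,-3,1,0,3,-1,-2,1,-1,2,-1,0 for degrees 0…12.
Finally multiplying by (1 + 2y - y^3), the product of all factors after the first has coefficients 1,2,-3,-6,2,6,4,-4,-6,2,2,2,-1 for degrees 0…12.
[y^12] = 1·(-1) + 12·2 + 54·2 + 108·2 + 81·(-6) = -139.

-139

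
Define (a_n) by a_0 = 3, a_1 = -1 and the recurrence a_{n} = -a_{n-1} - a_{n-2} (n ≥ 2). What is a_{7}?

-1

The ordinary generating function has denominator 1 + y + y^2.
Iterating the recurrence: a_0,…,a_{7} = 3, -1, -2, 3, -1, -2, 3, -1.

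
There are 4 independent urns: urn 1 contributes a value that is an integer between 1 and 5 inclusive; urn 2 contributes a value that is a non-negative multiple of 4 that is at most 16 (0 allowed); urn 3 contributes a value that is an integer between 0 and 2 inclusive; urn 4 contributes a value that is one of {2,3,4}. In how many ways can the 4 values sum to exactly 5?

The generating function for the choices is (q + q^2 + q^3 + q^4 + q^5)·(1 + q^4 + q^8 + q^12 + q^16)·(1 + q + q^2)·(q^2 + q^3 + q^4); the count is [q^5].
(q + q^2 + q^3 + q^4 + q^5) has coefficients 0,1,1,1,1,1 for degrees 0…5.
(1 + q^4 + q^8 + q^12 + q^16) has coefficients 1,0,0,0,1,0 for degrees 0…5.
Multiplying by (1 + q + q^2) gives running coefficients 1,1,1,0,1,1 for degrees 0…5.
Finally multiplying by (q^2 + q^3 + q^4), the product of all factors after the first has coefficients 0,0,1,2,3,2 for degrees 0…5.
[q^5] = 1·3 + 1·2 + 1·1 + 1·0 + 1·0 = 6.

6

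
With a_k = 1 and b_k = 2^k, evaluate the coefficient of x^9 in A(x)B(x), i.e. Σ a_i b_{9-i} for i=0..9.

1023

This is [x^9] in the product of the two ordinary generating functions.
Σ = 1·512 + 1·256 + 1·128 + 1·64 + 1·32 + 1·16 + 1·8 + 1·4 + 1·2 + 1·1 = 1023.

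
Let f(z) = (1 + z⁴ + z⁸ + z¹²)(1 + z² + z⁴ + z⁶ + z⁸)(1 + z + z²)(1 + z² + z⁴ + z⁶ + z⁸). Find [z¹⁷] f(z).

(1 + z⁴ + z⁸ + z¹²) has coefficients 1,0,0,0,1,0,0,0,1,0,0,0,1 for degrees 0…12.
(1 + z² + z⁴ + z⁶ + z⁸) has coefficients 1,0,1,0,1,0,1,0,1,0,0,0,0,0,0,0,0,0 for degrees 0…17.
Multiplying by (1 + z + z²) gives running coefficients 1,1,2,1,2,1,2,1,2,1,1,0,0,0,0,0,0,0 for degrees 0…17.
Finally multiplying by (1 + z² + z⁴ + z⁶ + z⁸), the product of all factors after the first has coefficients 1,1,3,2,5,3,7,4,9,5,9,4,7,3,5,2,3,1 for degrees 0…17.
[z¹⁷] = 1·1 + 1·3 + 1·5 + 1·3 = 12.

12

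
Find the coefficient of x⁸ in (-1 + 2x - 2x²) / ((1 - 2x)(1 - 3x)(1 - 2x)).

The denominator gives the recurrence a_n = 7a_(n−1) − 16a_(n−2) + 12a_(n−3) for n ≥ 3; the numerator fixes a_0 = -1, a_1 = -5, a_2 = -21.
Iterating: -1, -5, -21, -79, -277, -927, -3005, -9527, -29733, so a_8 = -29733.

-29733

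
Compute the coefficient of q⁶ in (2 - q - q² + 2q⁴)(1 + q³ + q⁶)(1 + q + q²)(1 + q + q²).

(2 - q - q² + 2q⁴) has coefficients 2,-1,-1,0,2 for degrees 0…4.
(1 + q³ + q⁶) has coefficients 1,0,0,1,0,0,1 for degrees 0…6.
Multiplying by (1 + q + q²) gives running coefficients 1,1,1,1,1,1,1 for degrees 0…6.
Finally multiplying by (1 + q + q²), the product of all factors after the first has coefficients 1,2,3,3,3,3,3 for degrees 0…6.
[q⁶] = 2·3 − 1·3 − 1·3 + 2·3 = 6.

6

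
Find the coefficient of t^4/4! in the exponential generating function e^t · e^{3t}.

The EGF product rule gives c_4 = Σ_{k_1+k_2=4} C(4; k_1,k_2) · ∏ g_i(k_i), where e^t gives (1)^k; e^{3t} gives (3)^k.
g_1(k) for k = 0…4: 1, 1, 1, 1, 1.
g_2(k) for k = 0…4: 1, 3, 9, 27, 81.
c_4 = Σ_k C(4,k)·g_1(k)·g_2(4−k) = 1·1·81 + 4·1·27 + 6·1·9 + 4·1·3 + 1·1·1 = 81 + 108 + 54 + 12 + 1 = 256.

256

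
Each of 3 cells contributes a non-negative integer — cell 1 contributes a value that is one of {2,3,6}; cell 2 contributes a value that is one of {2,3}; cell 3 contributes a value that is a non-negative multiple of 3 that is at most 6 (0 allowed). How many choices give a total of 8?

3

The generating function for the choices is (q² + q³ + q⁶)·(q² + q³)·(1 + q³ + q⁶); the count is [q⁸].
(q² + q³ + q⁶) has coefficients 0,0,1,1,0,0,1 for degrees 0…6.
(q² + q³) has coefficients 0,0,1,1,0,0,0,0,0 for degrees 0…8.
Finally multiplying by (1 + q³ + q⁶), the product of all factors after the first has coefficients 0,0,1,1,0,1,1,0,1 for degrees 0…8.
[q⁸] = 1·1 + 1·1 + 1·1 = 3.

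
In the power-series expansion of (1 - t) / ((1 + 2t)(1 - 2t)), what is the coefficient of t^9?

-256

Partial fractions give a closed form: a_n = (3/4)·(-2)^n + (1/4)·2^n.
At n = 9: a_9 = -256.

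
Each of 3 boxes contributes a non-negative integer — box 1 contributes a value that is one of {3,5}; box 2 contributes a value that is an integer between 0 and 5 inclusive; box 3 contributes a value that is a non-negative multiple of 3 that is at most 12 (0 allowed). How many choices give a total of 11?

4

The generating function for the choices is (x^3 + x^5)·(1 + x + x^2 + x^3 + x^4 + x^5)·(1 + x^3 + x^6 + x^9 + x^12); the count is [x^11].
(x^3 + x^5) has coefficients 0,0,0,1,0,1 for degrees 0…5.
(1 + x + x^2 + x^3 + x^4 + x^5) has coefficients 1,1,1,1,1,1,0,0,0,0,0,0 for degrees 0…11.
Finally multiplying by (1 + x^3 + x^6 + x^9 + x^12), the product of all factors after the first has coefficients 1,1,1,2,2,2,2,2,2,2,2,2 for degrees 0…11.
[x^11] = 1·2 + 1·2 = 4.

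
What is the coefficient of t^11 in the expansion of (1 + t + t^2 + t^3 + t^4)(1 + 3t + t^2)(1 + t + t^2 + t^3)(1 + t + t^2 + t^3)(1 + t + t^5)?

90

(1 + t + t^2 + t^3 + t^4) has coefficients 1,1,1,1,1 for degrees 0…4.
(1 + 3t + t^2) has coefficients 1,3,1,0,0,0,0,0,0,0,0,0 for degrees 0…11.
Multiplying by (1 + t + t^2 + t^3) gives running coefficients 1,4,5,5,4,1,0,0,0,0,0,0 for degrees 0…11.
Multiplying by (1 + t + t^2 + t^3) gives running coefficients 1,5,10,15,18,15,10,5,1,0,0,0 for degrees 0…11.
Finally multiplying by (1 + t + t^5), the product of all factors after the first has coefficients 1,6,15,25,33,34,30,25,21,19,15,10 for degrees 0…11.
[t^11] = 1·10 + 1·15 + 1·19 + 1·21 + 1·25 = 90.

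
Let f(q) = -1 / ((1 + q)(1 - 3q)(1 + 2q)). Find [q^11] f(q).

-78078

Partial fractions give a closed form: a_n = (1/4)·(-1)^n + (-9/20)·3^n + (-4/5)·(-2)^n.
At n = 11: a_11 = -78078.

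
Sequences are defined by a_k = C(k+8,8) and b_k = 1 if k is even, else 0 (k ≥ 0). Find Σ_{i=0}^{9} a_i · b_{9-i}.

32206

This is [x^9] in the product of the two ordinary generating functions.
Σ = 1·0 + 9·1 + 45·0 + 165·1 + 495·0 + 1287·1 + 3003·0 + 6435·1 + 12870·0 + 24310·1 = 32206.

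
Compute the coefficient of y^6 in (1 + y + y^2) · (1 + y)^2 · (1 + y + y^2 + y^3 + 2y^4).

(1 + y + y^2) has coefficients 1,1,1 for degrees 0…2.
(1 + y)^2 has coefficients 1,2,1,0,0,0,0 for degrees 0…6.
Finally multiplying by (1 + y + y^2 + y^3 + 2y^4), the product of all factors after the first has coefficients 1,3,4,4,5,5,2 for degrees 0…6.
[y^6] = 1·2 + 1·5 + 1·5 = 12.

12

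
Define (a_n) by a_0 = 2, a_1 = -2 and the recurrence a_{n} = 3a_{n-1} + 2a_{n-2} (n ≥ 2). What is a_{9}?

The ordinary generating function has denominator 1 - 3z - 2z^2.
Iterating the recurrence: a_0,…,a_{9} = 2, -2, -2, -10, -34, -122, -434, -1546, -5506, -19610.

-19610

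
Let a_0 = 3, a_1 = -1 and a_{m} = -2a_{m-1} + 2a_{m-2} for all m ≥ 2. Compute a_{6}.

The ordinary generating function has denominator 1 + 2x - 2x^2.
Iterating the recurrence: a_0,…,a_{6} = 3, -1, 8, -18, 52, -140, 384.

384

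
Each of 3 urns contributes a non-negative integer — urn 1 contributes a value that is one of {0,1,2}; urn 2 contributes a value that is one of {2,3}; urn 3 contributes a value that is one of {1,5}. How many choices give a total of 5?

2

The generating function for the choices is (1 + x + x^2)·(x^2 + x^3)·(x + x^5); the count is [x^5].
(1 + x + x^2) has coefficients 1,1,1 for degrees 0…2.
(x^2 + x^3) has coefficients 0,0,1,1,0,0 for degrees 0…5.
Finally multiplying by (x + x^5), the product of all factors after the first has coefficients 0,0,0,1,1,0 for degrees 0…5.
[x^5] = 1·0 + 1·1 + 1·1 = 2.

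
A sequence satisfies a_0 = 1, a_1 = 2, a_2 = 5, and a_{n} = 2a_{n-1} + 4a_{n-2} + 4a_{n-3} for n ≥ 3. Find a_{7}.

3056

The ordinary generating function has denominator 1 - 2z - 4z^2 - 4z^3.
Iterating the recurrence: a_0,…,a_{7} = 1, 2, 5, 22, 72, 252, 880, 3056.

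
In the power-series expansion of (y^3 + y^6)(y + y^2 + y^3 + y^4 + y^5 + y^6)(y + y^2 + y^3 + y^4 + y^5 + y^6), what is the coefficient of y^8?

5

(y^3 + y^6) has coefficients 0,0,0,1,0,0,1 for degrees 0…6.
(y + y^2 + y^3 + y^4 + y^5 + y^6) has coefficients 0,1,1,1,1,1,1,0,0 for degrees 0…8.
Finally multiplying by (y + y^2 + y^3 + y^4 + y^5 + y^6), the product of all factors after the first has coefficients 0,0,1,2,3,4,5,6,5 for degrees 0…8.
[y^8] = 1·4 + 1·1 = 5.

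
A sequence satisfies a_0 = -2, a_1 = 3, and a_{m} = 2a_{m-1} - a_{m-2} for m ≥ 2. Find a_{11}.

The ordinary generating function has denominator 1 - 2x + x^2.
Iterating the recurrence: a_0,…,a_{11} = -2, 3, 8, 13, 18, 23, 28, 33, 38, 43, 48, 53.

53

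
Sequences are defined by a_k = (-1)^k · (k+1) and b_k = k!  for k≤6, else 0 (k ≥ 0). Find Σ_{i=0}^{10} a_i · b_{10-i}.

Write out a_i and b_{10-i} for i = 0,…,10 and sum the products.
Σ = 1·0 − 2·0 + 3·0 − 4·0 + 5·720 − 6·120 + 7·24 − 8·6 + 9·2 − 10·1 + 11·1 = 3019.

3019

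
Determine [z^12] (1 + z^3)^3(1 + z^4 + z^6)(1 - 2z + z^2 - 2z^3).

-2

(1 + z^3)^3 has coefficients 1,0,0,3,0,0,3,0,0,1 for degrees 0…9.
(1 + z^4 + z^6) has coefficients 1,0,0,0,1,0,1,0,0,0,0,0,0 for degrees 0…12.
Finally multiplying by (1 - 2z + z^2 - 2z^3), the product of all factors after the first has coefficients 1,-2,1,-2,1,-2,2,-4,1,-2,0,0,0 for degrees 0…12.
[z^12] = 1·0 + 3·(-2) + 3·2 + 1·(-2) = -2.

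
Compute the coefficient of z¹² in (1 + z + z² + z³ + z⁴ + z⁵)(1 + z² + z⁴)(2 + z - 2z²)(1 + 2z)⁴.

(1 + z + z² + z³ + z⁴ + z⁵) has coefficients 1,1,1,1,1,1 for degrees 0…5.
(1 + z² + z⁴) has coefficients 1,0,1,0,1,0,0,0,0,0,0,0,0 for degrees 0…12.
Multiplying by (2 + z - 2z²) gives running coefficients 2,1,0,1,0,1,-2,0,0,0,0,0,0 for degrees 0…12.
Finally multiplying by (1 + 2z)⁴, the product of all factors after the first has coefficients 2,17,56,89,72,41,38,24,-16,-48,-32,0,0 for degrees 0…12.
[z¹²] = 1·0 + 1·0 + 1·(-32) + 1·(-48) + 1·(-16) + 1·24 = -72.

-72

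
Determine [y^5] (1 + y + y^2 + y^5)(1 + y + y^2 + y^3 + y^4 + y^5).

(1 + y + y^2 + y^5) has coefficients 1,1,1,0,0,1 for degrees 0…5.
(1 + y + y^2 + y^3 + y^4 + y^5) has coefficients 1,1,1,1,1,1 for degrees 0…5.
[y^5] = 1·1 + 1·1 + 1·1 + 1·1 = 4.

4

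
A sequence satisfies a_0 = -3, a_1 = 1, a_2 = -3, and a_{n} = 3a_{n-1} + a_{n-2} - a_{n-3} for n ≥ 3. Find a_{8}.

-1971

The ordinary generating function has denominator 1 - 3t - t^2 + t^3.
Iterating the recurrence: a_0,…,a_{8} = -3, 1, -3, -5, -19, -59, -191, -613, -1971.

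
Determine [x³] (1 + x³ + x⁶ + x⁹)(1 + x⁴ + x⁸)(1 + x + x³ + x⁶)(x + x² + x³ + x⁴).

(1 + x³ + x⁶ + x⁹) has coefficients 1,0,0,1 for degrees 0…3.
(1 + x⁴ + x⁸) has coefficients 1,0,0,0 for degrees 0…3.
Multiplying by (1 + x + x³ + x⁶) gives running coefficients 1,1,0,1 for degrees 0…3.
Finally multiplying by (x + x² + x³ + x⁴), the product of all factors after the first has coefficients 0,1,2,2 for degrees 0…3.
[x³] = 1·2 + 1·0 = 2.

2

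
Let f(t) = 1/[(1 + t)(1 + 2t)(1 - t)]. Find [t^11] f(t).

-2730

The denominator gives the recurrence a_n = −2a_(n−1) + a_(n−2) + 2a_(n−3) for n ≥ 3; the numerator fixes a_0 = 1, a_1 = -2, a_2 = 5.
Iterating: 1, -2, 5, -10, 21, -42, 85, -170, 341, -682, 1365, -2730, so a_11 = -2730.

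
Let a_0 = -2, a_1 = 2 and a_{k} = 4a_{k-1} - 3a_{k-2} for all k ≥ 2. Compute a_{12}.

1062878

The ordinary generating function has denominator 1 - 4y + 3y^2.
Iterating the recurrence: a_0,…,a_{12} = -2, 2, 14, 50, 158, 482, 1454, 4370, 13118, 39362, 118094, 354290, 1062878.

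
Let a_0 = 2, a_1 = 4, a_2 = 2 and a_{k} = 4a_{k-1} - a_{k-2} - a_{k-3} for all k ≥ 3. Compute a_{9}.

The ordinary generating function has denominator 1 - 4q + q^2 + q^3.
Iterating the recurrence: a_0,…,a_{9} = 2, 4, 2, 2, 2, 4, 12, 42, 152, 554.

554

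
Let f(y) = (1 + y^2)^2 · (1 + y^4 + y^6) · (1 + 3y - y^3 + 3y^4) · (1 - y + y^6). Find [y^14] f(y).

(1 + y^2)^2 has coefficients 1,0,2,0,1 for degrees 0…4.
(1 + y^4 + y^6) has coefficients 1,0,0,0,1,0,1,0,0,0,0,0,0,0,0 for degrees 0…14.
Multiplying by (1 + 3y - y^3 + 3y^4) gives running coefficients 1,3,0,-1,4,3,1,2,3,-1,3,0,0,0,0 for degrees 0…14.
Finally multiplying by (1 - y + y^6), the product of all factors after the first has coefficients 1,2,-3,-1,5,-1,-1,4,1,-5,8,0,1,2,3 for degrees 0…14.
[y^14] = 1·3 + 2·1 + 1·8 = 13.

13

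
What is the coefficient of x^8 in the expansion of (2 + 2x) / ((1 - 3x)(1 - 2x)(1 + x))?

Partial fractions give a closed form: a_n = (6)·3^n + (-4)·2^n.
At n = 8: a_8 = 38342.

38342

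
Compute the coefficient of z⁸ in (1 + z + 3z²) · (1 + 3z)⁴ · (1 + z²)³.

1851

(1 + z + 3z²) has coefficients 1,1,3 for degrees 0…2.
(1 + 3z)⁴ has coefficients 1,12,54,108,81,0,0,0,0 for degrees 0…8.
Finally multiplying by (1 + z²)³, the product of all factors after the first has coefficients 1,12,57,144,246,360,406,336,297 for degrees 0…8.
[z⁸] = 1·297 + 1·336 + 3·406 = 1851.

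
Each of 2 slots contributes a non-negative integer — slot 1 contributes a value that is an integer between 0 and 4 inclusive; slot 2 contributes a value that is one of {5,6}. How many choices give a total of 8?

The generating function for the choices is (1 + z + z^2 + z^3 + z^4)·(z^5 + z^6); the count is [z^8].
(1 + z + z^2 + z^3 + z^4) has coefficients 1,1,1,1,1 for degrees 0…4.
(z^5 + z^6) has coefficients 0,0,0,0,0,1,1,0,0 for degrees 0…8.
[z^8] = 1·0 + 1·0 + 1·1 + 1·1 + 1·0 = 2.

2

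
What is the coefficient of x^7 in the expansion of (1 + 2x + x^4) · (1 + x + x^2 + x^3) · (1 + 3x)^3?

118

(1 + 2x + x^4) has coefficients 1,2,0,0,1 for degrees 0…4.
(1 + x + x^2 + x^3) has coefficients 1,1,1,1,0,0,0,0 for degrees 0…7.
Finally multiplying by (1 + 3x)^3, the product of all factors after the first has coefficients 1,10,37,64,63,54,27,0 for degrees 0…7.
[x^7] = 1·0 + 2·27 + 1·64 = 118.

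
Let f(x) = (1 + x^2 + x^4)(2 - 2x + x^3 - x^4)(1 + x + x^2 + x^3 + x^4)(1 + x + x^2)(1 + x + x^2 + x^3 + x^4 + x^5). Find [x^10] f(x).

-9

(1 + x^2 + x^4) has coefficients 1,0,1,0,1 for degrees 0…4.
(2 - 2x + x^3 - x^4) has coefficients 2,-2,0,1,-1,0,0,0,0,0,0 for degrees 0…10.
Multiplying by (1 + x + x^2 + x^3 + x^4) gives running coefficients 2,0,0,1,0,-2,0,0,-1,0,0 for degrees 0…10.
Multiplying by (1 + x + x^2) gives running coefficients 2,2,2,1,1,-1,-2,-2,-1,-1,-1 for degrees 0…10.
Finally multiplying by (1 + x + x^2 + x^3 + x^4 + x^5), the product of all factors after the first has coefficients 2,4,6,7,8,7,3,-1,-4,-6,-8 for degrees 0…10.
[x^10] = 1·(-8) + 1·(-4) + 1·3 = -9.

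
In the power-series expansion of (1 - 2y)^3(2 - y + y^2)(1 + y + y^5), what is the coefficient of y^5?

14

(1 - 2y)^3 has coefficients 1,-6,12,-8 for degrees 0…3.
(2 - y + y^2) has coefficients 2,-1,1,0,0,0 for degrees 0…5.
Finally multiplying by (1 + y + y^5), the product of all factors after the first has coefficients 2,1,0,1,0,2 for degrees 0…5.
[y^5] = 1·2 − 6·0 + 12·1 − 8·0 = 14.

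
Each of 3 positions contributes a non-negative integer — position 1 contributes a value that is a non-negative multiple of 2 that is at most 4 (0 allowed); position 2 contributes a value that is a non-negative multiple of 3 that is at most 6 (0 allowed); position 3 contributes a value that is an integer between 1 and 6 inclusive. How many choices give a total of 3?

The generating function for the choices is (1 + t^2 + t^4)·(1 + t^3 + t^6)·(t + t^2 + t^3 + t^4 + t^5 + t^6); the count is [t^3].
(1 + t^2 + t^4) has coefficients 1,0,1,0 for degrees 0…3.
(1 + t^3 + t^6) has coefficients 1,0,0,1 for degrees 0…3.
Finally multiplying by (t + t^2 + t^3 + t^4 + t^5 + t^6), the product of all factors after the first has coefficients 0,1,1,1 for degrees 0…3.
[t^3] = 1·1 + 1·1 = 2.

2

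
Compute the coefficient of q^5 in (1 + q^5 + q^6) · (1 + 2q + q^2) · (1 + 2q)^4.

65

(1 + q^5 + q^6) has coefficients 1,0,0,0,0,1 for degrees 0…5.
(1 + 2q + q^2) has coefficients 1,2,1,0,0,0 for degrees 0…5.
Finally multiplying by (1 + 2q)^4, the product of all factors after the first has coefficients 1,10,41,88,104,64 for degrees 0…5.
[q^5] = 1·64 + 1·1 = 65.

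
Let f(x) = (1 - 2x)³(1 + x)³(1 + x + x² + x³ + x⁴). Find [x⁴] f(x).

(1 - 2x)³ has coefficients 1,-6,12,-8 for degrees 0…3.
(1 + x)³ has coefficients 1,3,3,1,0 for degrees 0…4.
Finally multiplying by (1 + x + x² + x³ + x⁴), the product of all factors after the first has coefficients 1,4,7,8,8 for degrees 0…4.
[x⁴] = 1·8 − 6·8 + 12·7 − 8·4 = 12.

12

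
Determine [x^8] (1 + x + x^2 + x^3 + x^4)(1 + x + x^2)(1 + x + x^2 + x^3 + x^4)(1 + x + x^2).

27

(1 + x + x^2 + x^3 + x^4) has coefficients 1,1,1,1,1 for degrees 0…4.
(1 + x + x^2) has coefficients 1,1,1,0,0,0,0,0,0 for degrees 0…8.
Multiplying by (1 + x + x^2 + x^3 + x^4) gives running coefficients 1,2,3,3,3,2,1,0,0 for degrees 0…8.
Finally multiplying by (1 + x + x^2), the product of all factors after the first has coefficients 1,3,6,8,9,8,6,3,1 for degrees 0…8.
[x^8] = 1·1 + 1·3 + 1·6 + 1·8 + 1·9 = 27.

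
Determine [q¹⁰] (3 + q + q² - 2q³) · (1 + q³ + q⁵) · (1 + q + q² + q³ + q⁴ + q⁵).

(3 + q + q² - 2q³) has coefficients 3,1,1,-2 for degrees 0…3.
(1 + q³ + q⁵) has coefficients 1,0,0,1,0,1,0,0,0,0,0 for degrees 0…10.
Finally multiplying by (1 + q + q² + q³ + q⁴ + q⁵), the product of all factors after the first has coefficients 1,1,1,2,2,3,2,2,2,1,1 for degrees 0…10.
[q¹⁰] = 3·1 + 1·1 + 1·2 − 2·2 = 2.

2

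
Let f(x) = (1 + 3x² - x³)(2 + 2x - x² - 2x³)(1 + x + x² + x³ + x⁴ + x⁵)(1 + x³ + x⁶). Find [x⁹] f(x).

4

(1 + 3x² - x³) has coefficients 1,0,3,-1 for degrees 0…3.
(2 + 2x - x² - 2x³) has coefficients 2,2,-1,-2,0,0,0,0,0,0 for degrees 0…9.
Multiplying by (1 + x + x² + x³ + x⁴ + x⁵) gives running coefficients 2,4,3,1,1,1,-1,-3,-2,0 for degrees 0…9.
Finally multiplying by (1 + x³ + x⁶), the product of all factors after the first has coefficients 2,4,3,3,5,4,2,2,2,0 for degrees 0…9.
[x⁹] = 1·0 + 3·2 − 1·2 = 4.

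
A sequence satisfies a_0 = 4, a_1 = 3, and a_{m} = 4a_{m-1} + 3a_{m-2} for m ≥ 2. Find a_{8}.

228948

The ordinary generating function has denominator 1 - 4q - 3q^2.
Iterating the recurrence: a_0,…,a_{8} = 4, 3, 24, 105, 492, 2283, 10608, 49281, 228948.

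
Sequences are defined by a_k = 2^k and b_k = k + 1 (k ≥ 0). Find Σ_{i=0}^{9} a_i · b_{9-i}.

This is [x^9] in the product of the two ordinary generating functions.
Σ = 1·10 + 2·9 + 4·8 + 8·7 + 16·6 + 32·5 + 64·4 + 128·3 + 256·2 + 512·1 = 2036.

2036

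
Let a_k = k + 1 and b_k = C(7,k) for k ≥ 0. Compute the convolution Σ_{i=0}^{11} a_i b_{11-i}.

1088

This is [x^11] in the product of the two ordinary generating functions.
Σ = 1·0 + 2·0 + 3·0 + 4·0 + 5·1 + 6·7 + 7·21 + 8·35 + 9·35 + 10·21 + 11·7 + 12·1 = 1088.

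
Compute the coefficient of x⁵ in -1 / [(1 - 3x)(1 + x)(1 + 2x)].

-84

Partial fractions give a closed form: a_n = (-9/20)·3^n + (1/4)·(-1)^n + (-4/5)·(-2)^n.
At n = 5: a_5 = -84.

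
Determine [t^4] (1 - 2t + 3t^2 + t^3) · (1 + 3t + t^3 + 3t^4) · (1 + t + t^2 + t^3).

13

(1 - 2t + 3t^2 + t^3) has coefficients 1,-2,3,1 for degrees 0…3.
(1 + 3t + t^3 + 3t^4) has coefficients 1,3,0,1,3 for degrees 0…4.
Finally multiplying by (1 + t + t^2 + t^3), the product of all factors after the first has coefficients 1,4,4,5,7 for degrees 0…4.
[t^4] = 1·7 − 2·5 + 3·4 + 1·4 = 13.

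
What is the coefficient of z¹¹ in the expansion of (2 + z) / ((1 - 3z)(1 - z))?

The denominator gives the recurrence a_n = 4a_(n−1) − 3a_(n−2) for n ≥ 2; the numerator fixes a_0 = 2, a_1 = 9.
Iterating: 2, 9, 30, 93, 282, 849, 2550, 7653, 22962, 68889, 206670, 620013, so a_11 = 620013.

620013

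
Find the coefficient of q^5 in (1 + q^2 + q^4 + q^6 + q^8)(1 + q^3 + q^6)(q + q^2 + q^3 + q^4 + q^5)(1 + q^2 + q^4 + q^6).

(1 + q^2 + q^4 + q^6 + q^8) has coefficients 1,0,1,0,1,0 for degrees 0…5.
(1 + q^3 + q^6) has coefficients 1,0,0,1,0,0 for degrees 0…5.
Multiplying by (q + q^2 + q^3 + q^4 + q^5) gives running coefficients 0,1,1,1,2,2 for degrees 0…5.
Finally multiplying by (1 + q^2 + q^4 + q^6), the product of all factors after the first has coefficients 0,1,1,2,3,4 for degrees 0…5.
[q^5] = 1·4 + 1·2 + 1·1 = 7.

7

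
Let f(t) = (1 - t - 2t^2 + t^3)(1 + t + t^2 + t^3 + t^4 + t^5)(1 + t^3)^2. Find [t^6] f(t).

-3

(1 - t - 2t^2 + t^3) has coefficients 1,-1,-2,1 for degrees 0…3.
(1 + t + t^2 + t^3 + t^4 + t^5) has coefficients 1,1,1,1,1,1,0 for degrees 0…6.
Finally multiplying by (1 + t^3)^2, the product of all factors after the first has coefficients 1,1,1,3,3,3,3 for degrees 0…6.
[t^6] = 1·3 − 1·3 − 2·3 + 1·3 = -3.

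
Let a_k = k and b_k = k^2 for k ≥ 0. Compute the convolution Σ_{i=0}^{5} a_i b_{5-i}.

50

Write out a_i and b_{5-i} for i = 0,…,5 and sum the products.
Σ = 0·25 + 1·16 + 2·9 + 3·4 + 4·1 + 5·0 = 50.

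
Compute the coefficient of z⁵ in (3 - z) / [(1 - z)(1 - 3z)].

Partial fractions give a closed form: a_n = (-1)·1^n + (4)·3^n.
At n = 5: a_5 = 971.

971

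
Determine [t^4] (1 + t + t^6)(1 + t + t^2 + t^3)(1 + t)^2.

7

(1 + t + t^6) has coefficients 1,1,0,0,0 for degrees 0…4.
(1 + t + t^2 + t^3) has coefficients 1,1,1,1,0 for degrees 0…4.
Finally multiplying by (1 + t)^2, the product of all factors after the first has coefficients 1,3,4,4,3 for degrees 0…4.
[t^4] = 1·3 + 1·4 = 7.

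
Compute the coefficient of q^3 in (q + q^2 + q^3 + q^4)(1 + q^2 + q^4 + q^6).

(q + q^2 + q^3 + q^4) has coefficients 0,1,1,1 for degrees 0…3.
(1 + q^2 + q^4 + q^6) has coefficients 1,0,1,0 for degrees 0…3.
[q^3] = 1·1 + 1·0 + 1·1 = 2.

2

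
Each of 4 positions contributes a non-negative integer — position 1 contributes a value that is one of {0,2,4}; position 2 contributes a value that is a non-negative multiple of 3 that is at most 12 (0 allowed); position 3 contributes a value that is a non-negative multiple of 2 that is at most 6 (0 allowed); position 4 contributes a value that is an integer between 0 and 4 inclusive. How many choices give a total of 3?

4

The generating function for the choices is (1 + z^2 + z^4)·(1 + z^3 + z^6 + z^9 + z^12)·(1 + z^2 + z^4 + z^6)·(1 + z + z^2 + z^3 + z^4); the count is [z^3].
(1 + z^2 + z^4) has coefficients 1,0,1,0 for degrees 0…3.
(1 + z^3 + z^6 + z^9 + z^12) has coefficients 1,0,0,1 for degrees 0…3.
Multiplying by (1 + z^2 + z^4 + z^6) gives running coefficients 1,0,1,1 for degrees 0…3.
Finally multiplying by (1 + z + z^2 + z^3 + z^4), the product of all factors after the first has coefficients 1,1,2,3 for degrees 0…3.
[z^3] = 1·3 + 1·1 = 4.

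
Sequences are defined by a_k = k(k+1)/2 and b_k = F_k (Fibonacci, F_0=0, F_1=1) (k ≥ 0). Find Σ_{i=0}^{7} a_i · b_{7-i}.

97

The convolution is the t^7 coefficient of A(t)B(t).
Σ = 0·13 + 1·8 + 3·5 + 6·3 + 10·2 + 15·1 + 21·1 + 28·0 = 97.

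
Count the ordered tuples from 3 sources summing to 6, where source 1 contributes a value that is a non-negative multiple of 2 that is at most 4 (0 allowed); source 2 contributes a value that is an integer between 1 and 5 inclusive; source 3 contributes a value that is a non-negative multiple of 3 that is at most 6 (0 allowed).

The generating function for the choices is (1 + x² + x⁴)·(x + x² + x³ + x⁴ + x⁵)·(1 + x³ + x⁶); the count is [x⁶].
(1 + x² + x⁴) has coefficients 1,0,1,0,1 for degrees 0…4.
(x + x² + x³ + x⁴ + x⁵) has coefficients 0,1,1,1,1,1,0 for degrees 0…6.
Finally multiplying by (1 + x³ + x⁶), the product of all factors after the first has coefficients 0,1,1,1,2,2,1 for degrees 0…6.
[x⁶] = 1·1 + 1·2 + 1·1 = 4.

4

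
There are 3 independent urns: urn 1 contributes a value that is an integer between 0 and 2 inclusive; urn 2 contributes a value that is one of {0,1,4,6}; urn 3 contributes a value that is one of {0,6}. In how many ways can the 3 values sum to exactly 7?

3

The generating function for the choices is (1 + t + t²)·(1 + t + t⁴ + t⁶)·(1 + t⁶); the count is [t⁷].
(1 + t + t²) has coefficients 1,1,1 for degrees 0…2.
(1 + t + t⁴ + t⁶) has coefficients 1,1,0,0,1,0,1,0 for degrees 0…7.
Finally multiplying by (1 + t⁶), the product of all factors after the first has coefficients 1,1,0,0,1,0,2,1 for degrees 0…7.
[t⁷] = 1·1 + 1·2 + 1·0 = 3.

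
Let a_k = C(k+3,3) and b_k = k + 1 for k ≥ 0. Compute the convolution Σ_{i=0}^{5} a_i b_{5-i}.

252

Write out a_i and b_{5-i} for i = 0,…,5 and sum the products.
Σ = 1·6 + 4·5 + 10·4 + 20·3 + 35·2 + 56·1 = 252.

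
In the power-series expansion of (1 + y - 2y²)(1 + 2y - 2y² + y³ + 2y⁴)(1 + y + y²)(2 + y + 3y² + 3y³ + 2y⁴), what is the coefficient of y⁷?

-7

(1 + y - 2y²) has coefficients 1,1,-2 for degrees 0…2.
(1 + 2y - 2y² + y³ + 2y⁴) has coefficients 1,2,-2,1,2,0,0,0 for degrees 0…7.
Multiplying by (1 + y + y²) gives running coefficients 1,3,1,1,1,3,2,0 for degrees 0…7.
Finally multiplying by (2 + y + 3y² + 3y³ + 2y⁴), the product of all factors after the first has coefficients 2,7,8,15,17,19,15,16 for degrees 0…7.
[y⁷] = 1·16 + 1·15 − 2·19 = -7.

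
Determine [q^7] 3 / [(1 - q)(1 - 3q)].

9840

Partial fractions give a closed form: a_n = (-3/2)·1^n + (9/2)·3^n.
At n = 7: a_7 = 9840.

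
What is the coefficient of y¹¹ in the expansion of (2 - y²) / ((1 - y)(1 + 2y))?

The denominator gives the recurrence a_n = −a_(n−1) + 2a_(n−2) for n ≥ 3; the numerator fixes a_0 = 2, a_1 = -2, a_2 = 5.
Iterating: 2, -2, 5, -9, 19, -37, 75, -149, 299, -597, 1195, -2389, so a_11 = -2389.

-2389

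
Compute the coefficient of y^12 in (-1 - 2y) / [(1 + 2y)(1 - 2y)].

Partial fractions give a closed form: a_n = (-1)·2^n.
At n = 12: a_12 = -4096.

-4096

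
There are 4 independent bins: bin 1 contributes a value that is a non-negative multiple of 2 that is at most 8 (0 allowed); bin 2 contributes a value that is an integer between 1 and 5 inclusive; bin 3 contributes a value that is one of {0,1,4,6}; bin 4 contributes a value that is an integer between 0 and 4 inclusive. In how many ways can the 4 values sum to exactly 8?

The generating function for the choices is (1 + y^2 + y^4 + y^6 + y^8)·(y + y^2 + y^3 + y^4 + y^5)·(1 + y + y^4 + y^6)·(1 + y + y^2 + y^3 + y^4); the count is [y^8].
(1 + y^2 + y^4 + y^6 + y^8) has coefficients 1,0,1,0,1,0,1,0,1 for degrees 0…8.
(y + y^2 + y^3 + y^4 + y^5) has coefficients 0,1,1,1,1,1,0,0,0 for degrees 0…8.
Multiplying by (1 + y + y^4 + y^6) gives running coefficients 0,1,2,2,2,3,2,2,2 for degrees 0…8.
Finally multiplying by (1 + y + y^2 + y^3 + y^4), the product of all factors after the first has coefficients 0,1,3,5,7,10,11,11,11 for degrees 0…8.
[y^8] = 1·11 + 1·11 + 1·7 + 1·3 + 1·0 = 32.

32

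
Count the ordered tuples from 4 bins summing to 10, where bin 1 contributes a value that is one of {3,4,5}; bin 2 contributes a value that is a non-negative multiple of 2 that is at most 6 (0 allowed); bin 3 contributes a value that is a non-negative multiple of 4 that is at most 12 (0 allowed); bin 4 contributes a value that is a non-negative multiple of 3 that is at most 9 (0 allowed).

6

The generating function for the choices is (x³ + x⁴ + x⁵)·(1 + x² + x⁴ + x⁶)·(1 + x⁴ + x⁸ + x¹²)·(1 + x³ + x⁶ + x⁹); the count is [x¹⁰].
(x³ + x⁴ + x⁵) has coefficients 0,0,0,1,1,1 for degrees 0…5.
(1 + x² + x⁴ + x⁶) has coefficients 1,0,1,0,1,0,1,0,0,0,0 for degrees 0…10.
Multiplying by (1 + x⁴ + x⁸ + x¹²) gives running coefficients 1,0,1,0,2,0,2,0,2,0,2 for degrees 0…10.
Finally multiplying by (1 + x³ + x⁶ + x⁹), the product of all factors after the first has coefficients 1,0,1,1,2,1,3,2,3,3,4 for degrees 0…10.
[x¹⁰] = 1·2 + 1·3 + 1·1 = 6.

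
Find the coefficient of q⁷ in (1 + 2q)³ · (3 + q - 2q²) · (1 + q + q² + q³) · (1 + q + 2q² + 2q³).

158

(1 + 2q)³ has coefficients 1,6,12,8 for degrees 0…3.
(3 + q - 2q²) has coefficients 3,1,-2,0,0,0,0,0 for degrees 0…7.
Multiplying by (1 + q + q² + q³) gives running coefficients 3,4,2,2,-1,-2,0,0 for degrees 0…7.
Finally multiplying by (1 + q + 2q² + 2q³), the product of all factors after the first has coefficients 3,7,12,18,13,5,0,-6 for degrees 0…7.
[q⁷] = 1·(-6) + 6·0 + 12·5 + 8·13 = 158.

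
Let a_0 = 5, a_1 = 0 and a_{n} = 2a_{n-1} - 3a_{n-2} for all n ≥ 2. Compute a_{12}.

The ordinary generating function has denominator 1 - 2t + 3t^2.
Iterating the recurrence: a_0,…,a_{12} = 5, 0, -15, -30, -15, 60, 165, 150, -195, -840, -1095, 330, 3945.

3945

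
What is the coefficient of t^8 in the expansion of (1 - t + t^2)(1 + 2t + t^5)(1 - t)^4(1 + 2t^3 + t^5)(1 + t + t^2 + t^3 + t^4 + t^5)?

(1 - t + t^2) has coefficients 1,-1,1 for degrees 0…2.
(1 + 2t + t^5) has coefficients 1,2,0,0,0,1,0,0,0 for degrees 0…8.
Multiplying by (1 - t)^4 gives running coefficients 1,-2,-2,8,-7,3,-4,6,-4 for degrees 0…8.
Multiplying by (1 + 2t^3 + t^5) gives running coefficients 1,-2,-2,10,-11,0,10,-10,10 for degrees 0…8.
Finally multiplying by (1 + t + t^2 + t^3 + t^4 + t^5), the product of all factors after the first has coefficients 1,-1,-3,7,-4,-4,5,-3,9 for degrees 0…8.
[t^8] = 1·9 − 1·(-3) + 1·5 = 17.

17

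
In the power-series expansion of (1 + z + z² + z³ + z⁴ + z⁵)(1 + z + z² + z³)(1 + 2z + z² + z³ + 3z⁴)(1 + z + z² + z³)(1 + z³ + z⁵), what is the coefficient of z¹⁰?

250

(1 + z + z² + z³ + z⁴ + z⁵) has coefficients 1,1,1,1,1,1 for degrees 0…5.
(1 + z + z² + z³) has coefficients 1,1,1,1,0,0,0,0,0,0,0 for degrees 0…10.
Multiplying by (1 + 2z + z² + z³ + 3z⁴) gives running coefficients 1,3,4,5,7,5,4,3,0,0,0 for degrees 0…10.
Multiplying by (1 + z + z² + z³) gives running coefficients 1,4,8,13,19,21,21,19,12,7,3 for degrees 0…10.
Finally multiplying by (1 + z³ + z⁵), the product of all factors after the first has coefficients 1,4,8,14,23,30,38,46,46,47,43 for degrees 0…10.
[z¹⁰] = 1·43 + 1·47 + 1·46 + 1·46 + 1·38 + 1·30 = 250.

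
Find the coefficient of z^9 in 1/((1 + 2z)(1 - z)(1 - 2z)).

341

Partial fractions give a closed form: a_n = (1/3)·(-2)^n + (-1/3)·1^n + (1)·2^n.
At n = 9: a_9 = 341.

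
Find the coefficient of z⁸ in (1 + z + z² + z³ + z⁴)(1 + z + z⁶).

1

(1 + z + z² + z³ + z⁴) has coefficients 1,1,1,1,1 for degrees 0…4.
(1 + z + z⁶) has coefficients 1,1,0,0,0,0,1,0,0 for degrees 0…8.
[z⁸] = 1·0 + 1·0 + 1·1 + 1·0 + 1·0 = 1.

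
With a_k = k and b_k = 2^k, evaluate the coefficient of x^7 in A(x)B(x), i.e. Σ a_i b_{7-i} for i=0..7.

247

This is [x^7] in the product of the two ordinary generating functions.
Σ = 0·128 + 1·64 + 2·32 + 3·16 + 4·8 + 5·4 + 6·2 + 7·1 = 247.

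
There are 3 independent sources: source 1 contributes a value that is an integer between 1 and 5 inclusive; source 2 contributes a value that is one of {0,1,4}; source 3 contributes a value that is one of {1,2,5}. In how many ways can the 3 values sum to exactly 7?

The generating function for the choices is (t + t² + t³ + t⁴ + t⁵)·(1 + t + t⁴)·(t + t² + t⁵); the count is [t⁷].
(t + t² + t³ + t⁴ + t⁵) has coefficients 0,1,1,1,1,1 for degrees 0…5.
(1 + t + t⁴) has coefficients 1,1,0,0,1,0,0,0 for degrees 0…7.
Finally multiplying by (t + t² + t⁵), the product of all factors after the first has coefficients 0,1,2,1,0,2,2,0 for degrees 0…7.
[t⁷] = 1·2 + 1·2 + 1·0 + 1·1 + 1·2 = 7.

7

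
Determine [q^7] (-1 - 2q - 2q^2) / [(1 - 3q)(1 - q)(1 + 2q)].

-3700

Partial fractions give a closed form: a_n = (-17/10)·3^n + (5/6)·1^n + (-2/15)·(-2)^n.
At n = 7: a_7 = -3700.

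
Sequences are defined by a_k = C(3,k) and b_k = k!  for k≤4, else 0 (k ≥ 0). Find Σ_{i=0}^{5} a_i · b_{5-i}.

92

Write out a_i and b_{5-i} for i = 0,…,5 and sum the products.
Σ = 1·0 + 3·24 + 3·6 + 1·2 + 0·1 + 0·1 = 92.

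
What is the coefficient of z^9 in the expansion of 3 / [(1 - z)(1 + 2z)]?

Partial fractions give a closed form: a_n = (1)·1^n + (2)·(-2)^n.
At n = 9: a_9 = -1023.

-1023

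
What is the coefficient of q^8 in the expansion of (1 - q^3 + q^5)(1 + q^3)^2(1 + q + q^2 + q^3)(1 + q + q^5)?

(1 - q^3 + q^5) has coefficients 1,0,0,-1,0,1 for degrees 0…5.
(1 + q^3)^2 has coefficients 1,0,0,2,0,0,1,0,0 for degrees 0…8.
Multiplying by (1 + q + q^2 + q^3) gives running coefficients 1,1,1,3,2,2,3,1,1 for degrees 0…8.
Finally multiplying by (1 + q + q^5), the product of all factors after the first has coefficients 1,2,2,4,5,5,6,5,5 for degrees 0…8.
[q^8] = 1·5 − 1·5 + 1·4 = 4.

4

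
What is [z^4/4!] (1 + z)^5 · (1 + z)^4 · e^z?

5509

The EGF product rule gives c_4 = Σ_{k_1+k_2+k_3=4} C(4; k_1,k_2,k_3) · ∏ g_i(k_i), where (1+z)^5 gives the falling factorial (5)_k; (1+z)^4 gives the falling factorial (4)_k; e^z gives (1)^k.
g_1(k) for k = 0…4: 1, 5, 20, 60, 120.
g_2(k) for k = 0…4: 1, 4, 12, 24, 24.
g_3(k) for k = 0…4: 1, 1, 1, 1, 1.
First combine the last two factors: h(k) = Σ_j C(k,j)·g_2(j)·g_3(k−j) for k = 0…4: 1, 5, 21, 73, 209.
c_4 = Σ_k C(4,k)·g_1(k)·h(4−k) = 1·1·209 + 4·5·73 + 6·20·21 + 4·60·5 + 1·120·1 = 209 + 1460 + 2520 + 1200 + 120 = 5509.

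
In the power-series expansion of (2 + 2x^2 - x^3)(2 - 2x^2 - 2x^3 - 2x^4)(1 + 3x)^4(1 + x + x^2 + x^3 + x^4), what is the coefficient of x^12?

(2 + 2x^2 - x^3) has coefficients 2,0,2,-1 for degrees 0…3.
(2 - 2x^2 - 2x^3 - 2x^4) has coefficients 2,0,-2,-2,-2,0,0,0,0,0,0,0,0 for degrees 0…12.
Multiplying by (1 + 3x)^4 gives running coefficients 2,24,106,190,28,-348,-486,-378,-162,0,0,0,0 for degrees 0…12.
Finally multiplying by (1 + x + x^2 + x^3 + x^4), the product of all factors after the first has coefficients 2,26,132,322,350,0,-510,-994,-1346,-1374,-1026,-540,-162 for degrees 0…12.
[x^12] = 2·(-162) + 2·(-1026) − 1·(-1374) = -1002.

-1002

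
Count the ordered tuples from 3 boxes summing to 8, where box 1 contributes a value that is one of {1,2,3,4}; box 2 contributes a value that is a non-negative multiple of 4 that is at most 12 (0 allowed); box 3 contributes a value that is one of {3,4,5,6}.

4

The generating function for the choices is (x + x^2 + x^3 + x^4)·(1 + x^4 + x^8 + x^12)·(x^3 + x^4 + x^5 + x^6); the count is [x^8].
(x + x^2 + x^3 + x^4) has coefficients 0,1,1,1,1 for degrees 0…4.
(1 + x^4 + x^8 + x^12) has coefficients 1,0,0,0,1,0,0,0,1 for degrees 0…8.
Finally multiplying by (x^3 + x^4 + x^5 + x^6), the product of all factors after the first has coefficients 0,0,0,1,1,1,1,1,1 for degrees 0…8.
[x^8] = 1·1 + 1·1 + 1·1 + 1·1 = 4.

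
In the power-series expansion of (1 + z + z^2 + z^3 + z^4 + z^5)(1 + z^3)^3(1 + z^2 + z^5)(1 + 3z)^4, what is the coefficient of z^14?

(1 + z + z^2 + z^3 + z^4 + z^5) has coefficients 1,1,1,1,1,1 for degrees 0…5.
(1 + z^3)^3 has coefficients 1,0,0,3,0,0,3,0,0,1,0,0,0,0,0 for degrees 0…14.
Multiplying by (1 + z^2 + z^5) gives running coefficients 1,0,1,3,0,4,3,0,6,1,0,4,0,0,1 for degrees 0…14.
Finally multiplying by (1 + 3z)^4, the product of all factors after the first has coefficients 1,12,55,123,171,274,456,495,600,721,579,706,642,297,433 for degrees 0…14.
[z^14] = 1·433 + 1·297 + 1·642 + 1·706 + 1·579 + 1·721 = 3378.

3378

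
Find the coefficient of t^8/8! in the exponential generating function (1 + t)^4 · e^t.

3393

The EGF product rule gives c_8 = Σ_{k_1+k_2=8} C(8; k_1,k_2) · ∏ g_i(k_i), where (1+t)^4 gives the falling factorial (4)_k; e^t gives (1)^k.
g_1(k) for k = 0…8: 1, 4, 12, 24, 24, 0, 0, 0, 0.
g_2(k) for k = 0…8: 1, 1, 1, 1, 1, 1, 1, 1, 1.
c_8 = Σ_k C(8,k)·g_1(k)·g_2(8−k) = 1·1·1 + 8·4·1 + 28·12·1 + 56·24·1 + 70·24·1 = 1 + 32 + 336 + 1344 + 1680 = 3393.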